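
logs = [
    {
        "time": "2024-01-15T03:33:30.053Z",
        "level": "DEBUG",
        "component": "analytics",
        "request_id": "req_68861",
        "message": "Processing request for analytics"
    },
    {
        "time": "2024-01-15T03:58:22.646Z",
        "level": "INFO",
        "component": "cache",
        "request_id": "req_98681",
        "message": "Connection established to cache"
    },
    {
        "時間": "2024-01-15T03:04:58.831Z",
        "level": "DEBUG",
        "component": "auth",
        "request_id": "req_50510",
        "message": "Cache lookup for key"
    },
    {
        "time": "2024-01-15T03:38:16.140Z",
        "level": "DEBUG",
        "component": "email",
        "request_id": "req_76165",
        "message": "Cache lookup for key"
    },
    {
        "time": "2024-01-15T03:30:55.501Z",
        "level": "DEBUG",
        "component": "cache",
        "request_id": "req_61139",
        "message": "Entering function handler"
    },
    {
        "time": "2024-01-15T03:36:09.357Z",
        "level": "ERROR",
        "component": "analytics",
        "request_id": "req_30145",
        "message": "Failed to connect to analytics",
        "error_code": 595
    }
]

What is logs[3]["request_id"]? "req_76165"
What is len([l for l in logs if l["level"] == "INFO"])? 1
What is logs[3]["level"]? "DEBUG"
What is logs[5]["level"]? "ERROR"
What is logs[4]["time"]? "2024-01-15T03:30:55.501Z"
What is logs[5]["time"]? "2024-01-15T03:36:09.357Z"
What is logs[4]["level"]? "DEBUG"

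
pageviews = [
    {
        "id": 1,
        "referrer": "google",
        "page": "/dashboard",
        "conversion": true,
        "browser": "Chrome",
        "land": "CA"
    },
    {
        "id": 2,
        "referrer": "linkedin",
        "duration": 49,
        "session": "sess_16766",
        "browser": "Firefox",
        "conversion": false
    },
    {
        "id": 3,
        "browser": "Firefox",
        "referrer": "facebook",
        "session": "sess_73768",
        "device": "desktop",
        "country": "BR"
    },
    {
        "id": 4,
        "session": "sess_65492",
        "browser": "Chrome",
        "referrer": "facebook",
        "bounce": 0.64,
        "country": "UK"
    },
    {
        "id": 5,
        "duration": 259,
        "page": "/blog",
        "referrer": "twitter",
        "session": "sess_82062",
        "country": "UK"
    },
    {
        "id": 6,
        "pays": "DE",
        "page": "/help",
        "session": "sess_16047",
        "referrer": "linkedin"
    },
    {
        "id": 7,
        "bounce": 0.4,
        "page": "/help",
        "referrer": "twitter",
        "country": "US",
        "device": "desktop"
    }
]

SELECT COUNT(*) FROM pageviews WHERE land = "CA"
1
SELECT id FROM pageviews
[1, 2, 3, 4, 5, 6, 7]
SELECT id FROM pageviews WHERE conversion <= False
[2]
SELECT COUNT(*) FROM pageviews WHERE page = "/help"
2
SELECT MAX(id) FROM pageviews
7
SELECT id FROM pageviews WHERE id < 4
[1, 2, 3]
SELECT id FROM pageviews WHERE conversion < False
[]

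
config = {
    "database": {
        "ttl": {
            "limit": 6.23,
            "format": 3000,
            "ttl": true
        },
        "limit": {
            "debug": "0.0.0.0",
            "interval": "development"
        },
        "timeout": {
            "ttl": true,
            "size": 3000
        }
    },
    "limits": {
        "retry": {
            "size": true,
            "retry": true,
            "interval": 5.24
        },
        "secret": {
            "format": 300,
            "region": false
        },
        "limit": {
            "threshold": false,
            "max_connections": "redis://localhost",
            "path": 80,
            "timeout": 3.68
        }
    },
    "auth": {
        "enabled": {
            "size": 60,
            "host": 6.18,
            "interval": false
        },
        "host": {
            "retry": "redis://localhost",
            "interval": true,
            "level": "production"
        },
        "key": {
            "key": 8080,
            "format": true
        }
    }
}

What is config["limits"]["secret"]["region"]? False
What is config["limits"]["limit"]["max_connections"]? "redis://localhost"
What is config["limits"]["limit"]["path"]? 80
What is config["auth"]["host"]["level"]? "production"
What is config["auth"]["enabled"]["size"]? 60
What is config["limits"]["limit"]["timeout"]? 3.68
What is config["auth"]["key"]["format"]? True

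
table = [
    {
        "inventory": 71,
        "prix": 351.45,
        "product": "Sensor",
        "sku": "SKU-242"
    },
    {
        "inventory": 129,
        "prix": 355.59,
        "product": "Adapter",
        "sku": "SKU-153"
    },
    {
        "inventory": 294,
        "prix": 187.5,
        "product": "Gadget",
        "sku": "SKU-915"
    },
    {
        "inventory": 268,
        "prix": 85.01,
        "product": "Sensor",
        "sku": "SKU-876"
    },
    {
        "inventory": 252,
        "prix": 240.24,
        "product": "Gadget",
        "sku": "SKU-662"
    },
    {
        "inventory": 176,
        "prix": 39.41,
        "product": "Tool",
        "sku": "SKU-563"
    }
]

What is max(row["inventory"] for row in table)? 294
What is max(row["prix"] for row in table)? 355.59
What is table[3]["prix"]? 85.01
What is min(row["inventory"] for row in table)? 71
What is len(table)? 6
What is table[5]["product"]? "Tool"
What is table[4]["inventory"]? 252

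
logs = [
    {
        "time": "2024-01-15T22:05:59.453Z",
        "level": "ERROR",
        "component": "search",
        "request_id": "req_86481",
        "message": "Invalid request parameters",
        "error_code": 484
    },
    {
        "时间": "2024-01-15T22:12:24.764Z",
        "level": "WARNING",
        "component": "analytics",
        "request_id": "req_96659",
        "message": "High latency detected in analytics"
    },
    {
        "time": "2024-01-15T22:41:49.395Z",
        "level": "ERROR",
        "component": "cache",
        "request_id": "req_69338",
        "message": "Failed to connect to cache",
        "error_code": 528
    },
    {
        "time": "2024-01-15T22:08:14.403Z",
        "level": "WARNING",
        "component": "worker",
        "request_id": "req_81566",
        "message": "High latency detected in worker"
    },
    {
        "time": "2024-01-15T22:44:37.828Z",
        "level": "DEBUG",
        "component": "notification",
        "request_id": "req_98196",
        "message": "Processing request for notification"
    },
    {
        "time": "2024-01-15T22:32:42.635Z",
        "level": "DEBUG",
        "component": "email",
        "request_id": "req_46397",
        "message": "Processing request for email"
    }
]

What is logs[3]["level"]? "WARNING"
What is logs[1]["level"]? "WARNING"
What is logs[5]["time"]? "2024-01-15T22:32:42.635Z"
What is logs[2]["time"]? "2024-01-15T22:41:49.395Z"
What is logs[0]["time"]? "2024-01-15T22:05:59.453Z"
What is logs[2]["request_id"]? "req_69338"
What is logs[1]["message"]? "High latency detected in analytics"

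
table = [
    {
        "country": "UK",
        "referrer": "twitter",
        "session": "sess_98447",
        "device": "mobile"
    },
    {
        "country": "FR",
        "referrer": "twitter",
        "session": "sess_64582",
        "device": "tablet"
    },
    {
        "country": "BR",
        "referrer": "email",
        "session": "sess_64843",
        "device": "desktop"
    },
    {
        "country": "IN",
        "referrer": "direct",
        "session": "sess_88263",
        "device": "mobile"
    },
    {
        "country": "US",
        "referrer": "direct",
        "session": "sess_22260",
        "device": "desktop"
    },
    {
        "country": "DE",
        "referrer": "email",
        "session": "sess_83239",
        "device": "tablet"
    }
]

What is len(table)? 6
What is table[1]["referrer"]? "twitter"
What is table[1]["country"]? "FR"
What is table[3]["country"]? "IN"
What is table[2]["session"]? "sess_64843"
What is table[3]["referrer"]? "direct"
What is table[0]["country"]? "UK"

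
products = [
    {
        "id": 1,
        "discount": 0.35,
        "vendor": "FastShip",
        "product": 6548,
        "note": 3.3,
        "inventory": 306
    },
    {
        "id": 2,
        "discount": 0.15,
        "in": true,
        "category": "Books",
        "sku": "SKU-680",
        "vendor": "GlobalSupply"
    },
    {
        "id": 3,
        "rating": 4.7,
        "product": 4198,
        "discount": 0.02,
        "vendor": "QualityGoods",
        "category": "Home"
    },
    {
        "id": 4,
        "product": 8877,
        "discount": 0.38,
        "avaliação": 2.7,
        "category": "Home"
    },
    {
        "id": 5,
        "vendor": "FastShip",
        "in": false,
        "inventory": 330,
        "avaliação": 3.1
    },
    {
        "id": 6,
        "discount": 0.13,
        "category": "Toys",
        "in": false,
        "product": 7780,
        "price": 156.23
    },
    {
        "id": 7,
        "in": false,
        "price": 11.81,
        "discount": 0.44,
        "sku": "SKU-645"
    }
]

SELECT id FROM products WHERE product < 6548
[3]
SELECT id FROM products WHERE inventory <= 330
[1, 5]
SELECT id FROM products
[1, 2, 3, 4, 5, 6, 7]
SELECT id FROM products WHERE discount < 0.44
[1, 2, 3, 4, 6]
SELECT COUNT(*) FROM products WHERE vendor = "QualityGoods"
1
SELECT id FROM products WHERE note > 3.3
[]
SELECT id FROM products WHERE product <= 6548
[1, 3]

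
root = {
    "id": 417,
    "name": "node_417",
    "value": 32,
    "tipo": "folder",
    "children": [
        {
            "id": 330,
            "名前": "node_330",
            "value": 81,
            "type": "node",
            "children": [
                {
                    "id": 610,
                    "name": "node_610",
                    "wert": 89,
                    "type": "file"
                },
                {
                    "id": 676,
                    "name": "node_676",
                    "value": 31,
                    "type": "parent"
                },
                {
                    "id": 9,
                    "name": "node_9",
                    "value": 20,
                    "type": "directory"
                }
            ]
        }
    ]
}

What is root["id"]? 417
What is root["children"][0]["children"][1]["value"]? 31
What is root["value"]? 32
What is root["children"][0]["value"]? 81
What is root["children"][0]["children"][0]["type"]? "file"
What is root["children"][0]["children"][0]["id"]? 610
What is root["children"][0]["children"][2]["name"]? "node_9"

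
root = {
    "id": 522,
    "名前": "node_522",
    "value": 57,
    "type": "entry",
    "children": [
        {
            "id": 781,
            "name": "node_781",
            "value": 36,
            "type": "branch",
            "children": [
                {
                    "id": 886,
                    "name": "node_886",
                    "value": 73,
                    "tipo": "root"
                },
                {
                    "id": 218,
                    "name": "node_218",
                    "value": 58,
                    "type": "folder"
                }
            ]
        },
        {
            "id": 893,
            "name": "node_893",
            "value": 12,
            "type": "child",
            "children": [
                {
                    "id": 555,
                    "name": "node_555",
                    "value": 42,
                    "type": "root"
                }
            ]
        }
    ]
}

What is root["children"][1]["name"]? "node_893"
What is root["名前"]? "node_522"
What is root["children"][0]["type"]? "branch"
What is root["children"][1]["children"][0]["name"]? "node_555"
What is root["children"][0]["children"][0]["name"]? "node_886"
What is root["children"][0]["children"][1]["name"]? "node_218"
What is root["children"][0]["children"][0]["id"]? 886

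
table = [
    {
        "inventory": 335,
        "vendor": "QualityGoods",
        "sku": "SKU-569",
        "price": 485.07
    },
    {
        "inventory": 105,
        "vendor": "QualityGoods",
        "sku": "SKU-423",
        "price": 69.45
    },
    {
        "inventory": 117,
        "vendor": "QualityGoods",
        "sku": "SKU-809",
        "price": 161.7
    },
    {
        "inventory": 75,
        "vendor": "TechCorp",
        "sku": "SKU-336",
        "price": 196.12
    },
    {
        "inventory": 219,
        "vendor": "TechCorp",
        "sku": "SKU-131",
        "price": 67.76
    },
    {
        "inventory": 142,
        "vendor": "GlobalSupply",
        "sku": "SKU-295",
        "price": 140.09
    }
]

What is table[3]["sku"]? "SKU-336"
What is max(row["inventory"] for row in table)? 335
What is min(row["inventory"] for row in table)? 75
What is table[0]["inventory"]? 335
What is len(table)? 6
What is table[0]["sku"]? "SKU-569"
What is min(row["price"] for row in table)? 67.76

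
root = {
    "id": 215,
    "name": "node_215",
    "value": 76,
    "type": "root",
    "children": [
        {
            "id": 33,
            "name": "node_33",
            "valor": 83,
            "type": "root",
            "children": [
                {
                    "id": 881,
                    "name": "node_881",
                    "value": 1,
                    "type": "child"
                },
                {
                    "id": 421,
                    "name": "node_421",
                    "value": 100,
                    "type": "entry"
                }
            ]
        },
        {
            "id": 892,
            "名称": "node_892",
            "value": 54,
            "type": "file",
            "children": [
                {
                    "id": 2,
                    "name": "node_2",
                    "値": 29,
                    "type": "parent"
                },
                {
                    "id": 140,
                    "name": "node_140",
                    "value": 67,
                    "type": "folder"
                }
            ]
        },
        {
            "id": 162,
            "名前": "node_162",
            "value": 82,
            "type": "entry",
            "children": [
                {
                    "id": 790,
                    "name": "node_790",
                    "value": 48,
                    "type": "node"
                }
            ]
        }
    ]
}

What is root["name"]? "node_215"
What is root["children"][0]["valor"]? 83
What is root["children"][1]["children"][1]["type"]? "folder"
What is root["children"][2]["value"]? 82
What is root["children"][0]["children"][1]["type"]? "entry"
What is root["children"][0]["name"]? "node_33"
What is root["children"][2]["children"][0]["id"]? 790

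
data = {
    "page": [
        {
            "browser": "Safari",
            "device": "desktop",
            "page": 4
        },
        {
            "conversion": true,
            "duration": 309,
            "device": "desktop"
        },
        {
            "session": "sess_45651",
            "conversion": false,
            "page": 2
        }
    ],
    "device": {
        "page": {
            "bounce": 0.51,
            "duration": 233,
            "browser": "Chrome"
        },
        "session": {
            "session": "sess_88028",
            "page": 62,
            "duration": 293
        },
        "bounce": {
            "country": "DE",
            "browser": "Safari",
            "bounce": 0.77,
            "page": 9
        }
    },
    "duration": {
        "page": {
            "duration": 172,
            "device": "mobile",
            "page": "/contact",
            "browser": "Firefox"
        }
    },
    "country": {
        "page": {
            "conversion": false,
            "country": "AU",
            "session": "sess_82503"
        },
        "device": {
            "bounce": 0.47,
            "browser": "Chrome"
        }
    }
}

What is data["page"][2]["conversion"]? False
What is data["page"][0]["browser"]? "Safari"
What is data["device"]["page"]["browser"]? "Chrome"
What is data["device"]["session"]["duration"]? 293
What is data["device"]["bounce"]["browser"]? "Safari"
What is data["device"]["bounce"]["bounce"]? 0.77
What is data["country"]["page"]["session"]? "sess_82503"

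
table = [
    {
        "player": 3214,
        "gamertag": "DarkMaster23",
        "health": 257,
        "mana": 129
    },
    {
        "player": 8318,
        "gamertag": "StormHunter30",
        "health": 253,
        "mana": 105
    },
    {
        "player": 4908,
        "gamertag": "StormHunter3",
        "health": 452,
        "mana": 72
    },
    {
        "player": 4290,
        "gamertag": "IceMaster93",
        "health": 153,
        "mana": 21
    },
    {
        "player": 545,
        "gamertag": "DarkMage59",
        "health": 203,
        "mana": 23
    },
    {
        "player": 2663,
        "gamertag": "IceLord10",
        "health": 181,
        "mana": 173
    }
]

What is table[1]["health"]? 253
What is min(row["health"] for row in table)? 153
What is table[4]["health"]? 203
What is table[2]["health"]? 452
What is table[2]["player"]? 4908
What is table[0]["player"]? 3214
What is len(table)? 6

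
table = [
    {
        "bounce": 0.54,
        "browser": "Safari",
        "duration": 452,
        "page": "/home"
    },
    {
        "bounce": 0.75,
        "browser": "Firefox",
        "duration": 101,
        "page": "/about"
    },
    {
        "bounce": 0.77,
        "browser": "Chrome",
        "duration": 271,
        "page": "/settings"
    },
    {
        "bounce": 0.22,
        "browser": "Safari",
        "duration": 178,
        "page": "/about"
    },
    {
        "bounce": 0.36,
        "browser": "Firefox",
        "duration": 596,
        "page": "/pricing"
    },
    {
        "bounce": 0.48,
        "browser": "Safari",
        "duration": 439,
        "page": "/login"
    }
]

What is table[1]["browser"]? "Firefox"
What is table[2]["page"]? "/settings"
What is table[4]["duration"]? 596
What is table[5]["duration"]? 439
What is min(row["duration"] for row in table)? 101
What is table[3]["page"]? "/about"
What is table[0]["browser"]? "Safari"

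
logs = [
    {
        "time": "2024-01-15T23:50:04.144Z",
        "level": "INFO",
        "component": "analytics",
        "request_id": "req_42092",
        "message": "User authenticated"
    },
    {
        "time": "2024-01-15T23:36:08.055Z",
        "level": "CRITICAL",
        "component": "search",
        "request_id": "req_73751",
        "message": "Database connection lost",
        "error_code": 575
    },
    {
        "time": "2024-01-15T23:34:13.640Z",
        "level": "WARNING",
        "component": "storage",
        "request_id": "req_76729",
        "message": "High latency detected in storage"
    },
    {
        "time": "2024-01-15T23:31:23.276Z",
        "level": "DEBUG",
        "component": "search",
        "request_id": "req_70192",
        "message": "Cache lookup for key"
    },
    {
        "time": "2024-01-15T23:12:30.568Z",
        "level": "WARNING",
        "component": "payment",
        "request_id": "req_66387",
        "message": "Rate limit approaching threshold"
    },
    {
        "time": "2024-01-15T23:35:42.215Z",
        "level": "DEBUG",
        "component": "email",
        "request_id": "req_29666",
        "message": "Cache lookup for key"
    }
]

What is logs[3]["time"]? "2024-01-15T23:31:23.276Z"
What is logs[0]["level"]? "INFO"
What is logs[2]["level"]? "WARNING"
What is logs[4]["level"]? "WARNING"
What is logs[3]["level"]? "DEBUG"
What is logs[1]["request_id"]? "req_73751"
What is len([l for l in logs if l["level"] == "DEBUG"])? 2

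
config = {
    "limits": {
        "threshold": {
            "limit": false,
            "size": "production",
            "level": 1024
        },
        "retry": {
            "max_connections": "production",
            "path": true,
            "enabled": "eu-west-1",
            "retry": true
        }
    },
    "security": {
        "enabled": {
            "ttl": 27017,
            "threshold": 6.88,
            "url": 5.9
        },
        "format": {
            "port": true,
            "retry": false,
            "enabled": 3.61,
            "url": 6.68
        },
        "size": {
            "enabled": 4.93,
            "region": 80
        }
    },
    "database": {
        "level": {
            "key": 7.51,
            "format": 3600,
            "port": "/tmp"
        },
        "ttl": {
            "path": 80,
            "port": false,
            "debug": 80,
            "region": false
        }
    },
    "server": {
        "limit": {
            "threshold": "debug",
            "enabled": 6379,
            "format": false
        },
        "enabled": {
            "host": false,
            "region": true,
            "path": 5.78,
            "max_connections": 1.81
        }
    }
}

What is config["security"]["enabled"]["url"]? 5.9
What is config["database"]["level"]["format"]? 3600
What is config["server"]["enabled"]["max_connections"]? 1.81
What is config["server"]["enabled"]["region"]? True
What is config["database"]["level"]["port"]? "/tmp"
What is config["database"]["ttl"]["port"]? False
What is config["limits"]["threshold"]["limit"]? False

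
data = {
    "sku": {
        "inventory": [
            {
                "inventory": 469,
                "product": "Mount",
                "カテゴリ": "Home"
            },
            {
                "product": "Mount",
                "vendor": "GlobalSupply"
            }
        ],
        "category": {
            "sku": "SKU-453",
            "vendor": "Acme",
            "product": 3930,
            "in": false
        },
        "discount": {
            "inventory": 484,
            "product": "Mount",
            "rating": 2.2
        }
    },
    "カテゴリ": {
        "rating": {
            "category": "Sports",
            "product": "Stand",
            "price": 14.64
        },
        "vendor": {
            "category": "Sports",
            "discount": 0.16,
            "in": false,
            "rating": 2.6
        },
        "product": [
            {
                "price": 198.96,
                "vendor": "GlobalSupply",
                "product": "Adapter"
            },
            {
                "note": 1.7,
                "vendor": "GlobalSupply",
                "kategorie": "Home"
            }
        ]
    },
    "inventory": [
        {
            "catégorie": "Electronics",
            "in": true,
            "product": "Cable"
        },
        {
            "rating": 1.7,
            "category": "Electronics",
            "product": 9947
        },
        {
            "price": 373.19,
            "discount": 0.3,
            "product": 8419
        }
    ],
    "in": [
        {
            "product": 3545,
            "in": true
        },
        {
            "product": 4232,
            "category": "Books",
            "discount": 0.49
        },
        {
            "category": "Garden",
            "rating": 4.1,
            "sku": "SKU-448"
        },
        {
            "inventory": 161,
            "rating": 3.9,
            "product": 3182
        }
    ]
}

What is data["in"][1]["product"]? 4232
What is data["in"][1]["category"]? "Books"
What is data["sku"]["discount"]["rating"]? 2.2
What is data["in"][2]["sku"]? "SKU-448"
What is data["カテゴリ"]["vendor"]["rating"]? 2.6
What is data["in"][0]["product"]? 3545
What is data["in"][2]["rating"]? 4.1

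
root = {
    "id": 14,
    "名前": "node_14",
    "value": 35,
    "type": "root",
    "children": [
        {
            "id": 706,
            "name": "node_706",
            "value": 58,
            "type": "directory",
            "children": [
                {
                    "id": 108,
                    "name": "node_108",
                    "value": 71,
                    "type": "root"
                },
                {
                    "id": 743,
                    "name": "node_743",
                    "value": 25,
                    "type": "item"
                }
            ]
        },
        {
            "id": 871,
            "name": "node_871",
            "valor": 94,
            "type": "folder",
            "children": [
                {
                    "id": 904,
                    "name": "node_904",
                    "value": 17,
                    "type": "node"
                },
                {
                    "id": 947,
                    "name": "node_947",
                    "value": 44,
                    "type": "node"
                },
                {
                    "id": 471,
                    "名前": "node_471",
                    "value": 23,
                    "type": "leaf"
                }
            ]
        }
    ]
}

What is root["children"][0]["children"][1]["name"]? "node_743"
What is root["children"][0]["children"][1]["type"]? "item"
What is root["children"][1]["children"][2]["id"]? 471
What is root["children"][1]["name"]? "node_871"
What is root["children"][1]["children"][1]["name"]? "node_947"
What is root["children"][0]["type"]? "directory"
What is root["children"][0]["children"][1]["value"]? 25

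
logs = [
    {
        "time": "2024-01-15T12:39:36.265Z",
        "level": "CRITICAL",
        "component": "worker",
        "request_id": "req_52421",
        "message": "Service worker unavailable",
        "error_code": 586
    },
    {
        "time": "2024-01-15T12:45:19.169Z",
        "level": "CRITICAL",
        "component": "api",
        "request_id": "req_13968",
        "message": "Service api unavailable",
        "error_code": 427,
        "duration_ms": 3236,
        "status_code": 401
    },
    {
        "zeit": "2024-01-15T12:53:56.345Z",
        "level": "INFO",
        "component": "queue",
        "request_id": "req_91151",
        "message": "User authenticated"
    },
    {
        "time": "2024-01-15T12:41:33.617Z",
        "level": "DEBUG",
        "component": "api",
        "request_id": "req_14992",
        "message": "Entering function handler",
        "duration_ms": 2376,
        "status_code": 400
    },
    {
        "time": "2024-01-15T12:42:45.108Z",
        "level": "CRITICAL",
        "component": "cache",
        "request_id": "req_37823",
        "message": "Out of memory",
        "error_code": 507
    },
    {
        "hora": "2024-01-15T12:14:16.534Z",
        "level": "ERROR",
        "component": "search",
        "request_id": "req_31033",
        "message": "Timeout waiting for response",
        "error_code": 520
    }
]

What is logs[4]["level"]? "CRITICAL"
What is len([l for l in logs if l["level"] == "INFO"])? 1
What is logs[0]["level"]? "CRITICAL"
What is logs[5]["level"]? "ERROR"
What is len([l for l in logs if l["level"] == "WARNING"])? 0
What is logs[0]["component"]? "worker"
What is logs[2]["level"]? "INFO"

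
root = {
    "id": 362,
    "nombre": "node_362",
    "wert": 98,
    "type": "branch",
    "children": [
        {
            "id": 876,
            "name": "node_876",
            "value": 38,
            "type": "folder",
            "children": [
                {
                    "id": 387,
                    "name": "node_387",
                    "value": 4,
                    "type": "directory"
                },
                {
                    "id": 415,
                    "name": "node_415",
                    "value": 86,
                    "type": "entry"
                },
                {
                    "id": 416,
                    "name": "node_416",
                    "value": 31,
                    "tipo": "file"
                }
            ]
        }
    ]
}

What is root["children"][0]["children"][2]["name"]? "node_416"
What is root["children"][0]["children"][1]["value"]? 86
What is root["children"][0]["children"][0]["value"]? 4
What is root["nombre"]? "node_362"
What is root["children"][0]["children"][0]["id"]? 387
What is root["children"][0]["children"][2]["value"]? 31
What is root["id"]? 362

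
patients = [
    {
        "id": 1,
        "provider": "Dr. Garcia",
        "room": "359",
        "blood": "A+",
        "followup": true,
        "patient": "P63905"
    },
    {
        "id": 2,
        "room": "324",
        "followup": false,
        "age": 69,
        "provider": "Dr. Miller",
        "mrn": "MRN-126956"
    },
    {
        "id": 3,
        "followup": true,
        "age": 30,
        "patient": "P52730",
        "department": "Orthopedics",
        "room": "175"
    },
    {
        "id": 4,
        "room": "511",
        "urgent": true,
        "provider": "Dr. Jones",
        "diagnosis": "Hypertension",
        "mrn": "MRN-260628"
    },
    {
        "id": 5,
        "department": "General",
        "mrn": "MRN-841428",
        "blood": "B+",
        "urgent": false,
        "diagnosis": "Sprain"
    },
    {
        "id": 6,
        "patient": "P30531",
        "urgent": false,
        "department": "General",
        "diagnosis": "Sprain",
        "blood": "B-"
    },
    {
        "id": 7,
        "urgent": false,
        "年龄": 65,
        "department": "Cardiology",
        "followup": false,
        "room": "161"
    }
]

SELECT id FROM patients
[1, 2, 3, 4, 5, 6, 7]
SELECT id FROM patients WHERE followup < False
[]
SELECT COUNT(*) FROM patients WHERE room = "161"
1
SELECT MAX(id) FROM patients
7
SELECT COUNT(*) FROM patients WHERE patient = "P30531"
1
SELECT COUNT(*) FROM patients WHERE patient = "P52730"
1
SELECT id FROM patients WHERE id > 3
[4, 5, 6, 7]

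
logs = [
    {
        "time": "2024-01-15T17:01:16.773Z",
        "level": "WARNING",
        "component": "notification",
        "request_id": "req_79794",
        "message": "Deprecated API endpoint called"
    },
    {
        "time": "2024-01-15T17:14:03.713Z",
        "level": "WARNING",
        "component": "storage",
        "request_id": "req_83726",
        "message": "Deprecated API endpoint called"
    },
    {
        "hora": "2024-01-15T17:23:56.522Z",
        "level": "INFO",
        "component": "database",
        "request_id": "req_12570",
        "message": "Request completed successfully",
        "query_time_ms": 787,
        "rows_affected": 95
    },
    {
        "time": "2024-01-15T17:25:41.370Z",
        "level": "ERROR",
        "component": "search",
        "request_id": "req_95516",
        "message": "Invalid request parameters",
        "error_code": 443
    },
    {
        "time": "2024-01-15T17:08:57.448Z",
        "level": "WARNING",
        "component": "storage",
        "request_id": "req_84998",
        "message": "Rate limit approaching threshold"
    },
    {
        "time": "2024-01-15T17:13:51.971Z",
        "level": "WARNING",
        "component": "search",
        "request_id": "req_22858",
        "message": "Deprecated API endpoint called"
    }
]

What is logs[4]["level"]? "WARNING"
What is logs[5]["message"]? "Deprecated API endpoint called"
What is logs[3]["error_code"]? 443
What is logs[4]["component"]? "storage"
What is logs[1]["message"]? "Deprecated API endpoint called"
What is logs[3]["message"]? "Invalid request parameters"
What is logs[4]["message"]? "Rate limit approaching threshold"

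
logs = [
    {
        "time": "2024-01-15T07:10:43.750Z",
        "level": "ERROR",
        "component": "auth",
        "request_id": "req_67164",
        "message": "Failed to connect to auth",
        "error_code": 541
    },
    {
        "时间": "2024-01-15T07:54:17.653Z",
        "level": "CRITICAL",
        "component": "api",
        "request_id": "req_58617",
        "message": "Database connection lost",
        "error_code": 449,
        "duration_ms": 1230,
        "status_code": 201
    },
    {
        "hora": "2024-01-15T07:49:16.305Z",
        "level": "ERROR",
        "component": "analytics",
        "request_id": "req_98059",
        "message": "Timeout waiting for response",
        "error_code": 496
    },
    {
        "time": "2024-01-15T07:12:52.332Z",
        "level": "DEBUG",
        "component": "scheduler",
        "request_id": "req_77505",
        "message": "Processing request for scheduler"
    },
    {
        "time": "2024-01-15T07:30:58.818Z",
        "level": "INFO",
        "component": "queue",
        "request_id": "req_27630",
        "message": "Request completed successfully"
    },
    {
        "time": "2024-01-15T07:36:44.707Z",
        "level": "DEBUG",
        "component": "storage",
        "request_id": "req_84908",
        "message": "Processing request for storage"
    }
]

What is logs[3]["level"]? "DEBUG"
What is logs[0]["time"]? "2024-01-15T07:10:43.750Z"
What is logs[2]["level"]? "ERROR"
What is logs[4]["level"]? "INFO"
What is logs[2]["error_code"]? 496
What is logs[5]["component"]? "storage"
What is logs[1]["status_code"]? 201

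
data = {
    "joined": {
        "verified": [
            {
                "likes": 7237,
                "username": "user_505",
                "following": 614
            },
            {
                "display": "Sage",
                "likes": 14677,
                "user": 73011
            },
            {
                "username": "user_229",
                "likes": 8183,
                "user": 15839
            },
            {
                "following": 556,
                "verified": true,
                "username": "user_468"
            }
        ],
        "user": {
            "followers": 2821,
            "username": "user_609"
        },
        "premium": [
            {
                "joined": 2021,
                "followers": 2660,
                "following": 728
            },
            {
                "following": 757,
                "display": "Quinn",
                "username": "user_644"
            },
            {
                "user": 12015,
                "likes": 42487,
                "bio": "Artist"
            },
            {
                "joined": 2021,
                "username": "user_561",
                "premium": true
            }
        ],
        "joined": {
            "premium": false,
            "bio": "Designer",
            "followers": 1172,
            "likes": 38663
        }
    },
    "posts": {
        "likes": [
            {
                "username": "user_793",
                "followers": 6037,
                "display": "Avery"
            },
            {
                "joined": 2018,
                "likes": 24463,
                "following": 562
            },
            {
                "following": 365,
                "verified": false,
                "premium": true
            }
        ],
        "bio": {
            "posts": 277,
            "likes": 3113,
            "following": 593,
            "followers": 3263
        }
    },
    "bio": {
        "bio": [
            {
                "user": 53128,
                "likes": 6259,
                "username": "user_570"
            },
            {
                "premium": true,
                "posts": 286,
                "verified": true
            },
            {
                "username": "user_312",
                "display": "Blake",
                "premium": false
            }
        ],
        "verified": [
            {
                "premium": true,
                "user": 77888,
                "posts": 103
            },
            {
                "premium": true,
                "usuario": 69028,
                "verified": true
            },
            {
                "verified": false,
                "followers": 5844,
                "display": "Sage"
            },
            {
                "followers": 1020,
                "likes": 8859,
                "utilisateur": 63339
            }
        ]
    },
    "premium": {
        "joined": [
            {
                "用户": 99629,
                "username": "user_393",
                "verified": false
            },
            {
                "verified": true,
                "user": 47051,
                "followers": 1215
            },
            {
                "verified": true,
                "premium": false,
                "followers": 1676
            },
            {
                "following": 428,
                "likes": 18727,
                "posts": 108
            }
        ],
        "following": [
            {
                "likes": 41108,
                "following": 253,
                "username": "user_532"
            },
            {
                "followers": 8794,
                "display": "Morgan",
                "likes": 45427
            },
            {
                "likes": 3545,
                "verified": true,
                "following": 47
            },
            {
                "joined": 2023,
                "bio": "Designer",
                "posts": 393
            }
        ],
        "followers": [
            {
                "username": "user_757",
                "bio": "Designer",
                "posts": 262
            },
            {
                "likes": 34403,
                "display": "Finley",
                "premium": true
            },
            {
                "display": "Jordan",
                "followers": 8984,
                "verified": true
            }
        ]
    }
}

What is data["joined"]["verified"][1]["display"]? "Sage"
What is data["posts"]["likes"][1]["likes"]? 24463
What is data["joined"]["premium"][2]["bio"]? "Artist"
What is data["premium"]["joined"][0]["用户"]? 99629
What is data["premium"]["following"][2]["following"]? 47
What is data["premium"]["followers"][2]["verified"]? True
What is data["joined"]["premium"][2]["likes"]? 42487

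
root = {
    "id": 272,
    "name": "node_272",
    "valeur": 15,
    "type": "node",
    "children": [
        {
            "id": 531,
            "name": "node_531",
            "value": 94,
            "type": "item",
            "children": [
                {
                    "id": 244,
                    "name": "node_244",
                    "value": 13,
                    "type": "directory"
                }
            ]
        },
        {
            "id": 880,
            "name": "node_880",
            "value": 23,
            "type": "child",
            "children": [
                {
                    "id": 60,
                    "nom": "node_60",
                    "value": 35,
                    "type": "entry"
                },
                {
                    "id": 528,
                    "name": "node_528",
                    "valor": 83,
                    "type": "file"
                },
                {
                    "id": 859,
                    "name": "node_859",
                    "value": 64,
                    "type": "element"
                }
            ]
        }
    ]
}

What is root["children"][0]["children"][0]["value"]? 13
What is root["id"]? 272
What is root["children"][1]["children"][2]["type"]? "element"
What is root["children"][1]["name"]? "node_880"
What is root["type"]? "node"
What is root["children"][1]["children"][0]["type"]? "entry"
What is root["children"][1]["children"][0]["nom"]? "node_60"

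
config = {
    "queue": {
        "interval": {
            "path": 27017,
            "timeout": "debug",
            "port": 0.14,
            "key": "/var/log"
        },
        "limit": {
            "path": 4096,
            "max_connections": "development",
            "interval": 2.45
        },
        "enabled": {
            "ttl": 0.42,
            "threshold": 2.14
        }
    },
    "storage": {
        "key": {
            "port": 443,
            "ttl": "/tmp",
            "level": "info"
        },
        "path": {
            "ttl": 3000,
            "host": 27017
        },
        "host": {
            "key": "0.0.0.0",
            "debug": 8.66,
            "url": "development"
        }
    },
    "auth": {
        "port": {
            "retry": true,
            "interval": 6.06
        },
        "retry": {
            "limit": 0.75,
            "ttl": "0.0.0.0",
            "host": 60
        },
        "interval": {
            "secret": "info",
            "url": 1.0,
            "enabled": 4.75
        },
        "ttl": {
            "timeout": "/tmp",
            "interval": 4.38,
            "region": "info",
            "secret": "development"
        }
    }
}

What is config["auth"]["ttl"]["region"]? "info"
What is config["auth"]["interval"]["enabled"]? 4.75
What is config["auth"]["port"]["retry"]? True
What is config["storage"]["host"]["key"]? "0.0.0.0"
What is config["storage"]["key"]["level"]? "info"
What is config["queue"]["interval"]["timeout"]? "debug"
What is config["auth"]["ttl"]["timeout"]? "/tmp"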